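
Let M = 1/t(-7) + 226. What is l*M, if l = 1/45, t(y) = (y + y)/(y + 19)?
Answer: 1576/315 ≈ 5.0032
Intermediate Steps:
t(y) = 2*y/(19 + y) (t(y) = (2*y)/(19 + y) = 2*y/(19 + y))
M = 1576/7 (M = 1/(2*(-7)/(19 - 7)) + 226 = 1/(2*(-7)/12) + 226 = 1/(2*(-7)*(1/12)) + 226 = 1/(-7/6) + 226 = -6/7 + 226 = 1576/7 ≈ 225.14)
l = 1/45 ≈ 0.022222
l*M = (1/45)*(1576/7) = 1576/315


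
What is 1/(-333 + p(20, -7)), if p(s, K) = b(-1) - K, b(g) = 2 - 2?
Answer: -1/326 ≈ -0.0030675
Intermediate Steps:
b(g) = 0
p(s, K) = -K (p(s, K) = 0 - K = -K)
1/(-333 + p(20, -7)) = 1/(-333 - 1*(-7)) = 1/(-333 + 7) = 1/(-326) = -1/326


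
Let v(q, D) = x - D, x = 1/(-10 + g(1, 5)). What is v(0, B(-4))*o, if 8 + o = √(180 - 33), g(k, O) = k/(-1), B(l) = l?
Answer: -344/11 + 301*√3/11 ≈ 16.122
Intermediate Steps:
g(k, O) = -k (g(k, O) = k*(-1) = -k)
x = -1/11 (x = 1/(-10 - 1*1) = 1/(-10 - 1) = 1/(-11) = -1/11 ≈ -0.090909)
o = -8 + 7*√3 (o = -8 + √(180 - 33) = -8 + √147 = -8 + 7*√3 ≈ 4.1244)
v(q, D) = -1/11 - D
v(0, B(-4))*o = (-1/11 - 1*(-4))*(-8 + 7*√3) = (-1/11 + 4)*(-8 + 7*√3) = 43*(-8 + 7*√3)/11 = -344/11 + 301*√3/11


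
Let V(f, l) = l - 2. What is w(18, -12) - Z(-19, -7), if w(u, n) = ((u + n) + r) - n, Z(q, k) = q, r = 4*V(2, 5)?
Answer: 49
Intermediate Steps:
V(f, l) = -2 + l
r = 12 (r = 4*(-2 + 5) = 4*3 = 12)
w(u, n) = 12 + u (w(u, n) = ((u + n) + 12) - n = ((n + u) + 12) - n = (12 + n + u) - n = 12 + u)
w(18, -12) - Z(-19, -7) = (12 + 18) - 1*(-19) = 30 + 19 = 49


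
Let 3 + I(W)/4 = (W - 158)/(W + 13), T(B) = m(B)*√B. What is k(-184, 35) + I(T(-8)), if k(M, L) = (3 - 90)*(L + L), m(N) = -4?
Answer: -202222/33 - 608*I*√2/33 ≈ -6127.9 - 26.056*I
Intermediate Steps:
T(B) = -4*√B
I(W) = -12 + 4*(-158 + W)/(13 + W) (I(W) = -12 + 4*((W - 158)/(W + 13)) = -12 + 4*((-158 + W)/(13 + W)) = -12 + 4*(-158 + W)/(13 + W))
k(M, L) = -174*L
k(-184, 35) + I(T(-8)) = -174*35 + 4*(-197 - (-8)*√(-8))/(13 - 8*I*√2) = -6090 + 4*(-197 - (-8)*2*I*√2)/(13 - 8*I*√2) = -6090 + 4*(-197 - (-16)*I*√2)/(13 - 8*I*√2) = -6090 + 4*(-197 + 16*I*√2)/(13 - 8*I*√2)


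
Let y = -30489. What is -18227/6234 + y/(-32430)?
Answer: -33419432/16847385 ≈ -1.9837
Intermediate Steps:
-18227/6234 + y/(-32430) = -18227/6234 - 30489/(-32430) = -18227*1/6234 - 30489*(-1/32430) = -18227/6234 + 10163/10810 = -33419432/16847385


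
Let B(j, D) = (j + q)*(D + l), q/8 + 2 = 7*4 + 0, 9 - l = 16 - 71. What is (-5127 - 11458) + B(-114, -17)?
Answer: -12167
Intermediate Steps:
l = 64 (l = 9 - (16 - 71) = 9 - 1*(-55) = 9 + 55 = 64)
q = 208 (q = -16 + 8*(7*4 + 0) = -16 + 8*(28 + 0) = -16 + 8*28 = -16 + 224 = 208)
B(j, D) = (64 + D)*(208 + j) (B(j, D) = (j + 208)*(D + 64) = (208 + j)*(64 + D) = (64 + D)*(208 + j))
(-5127 - 11458) + B(-114, -17) = (-5127 - 11458) + (13312 + 64*(-114) + 208*(-17) - 17*(-114)) = -16585 + (13312 - 7296 - 3536 + 1938) = -16585 + 4418 = -12167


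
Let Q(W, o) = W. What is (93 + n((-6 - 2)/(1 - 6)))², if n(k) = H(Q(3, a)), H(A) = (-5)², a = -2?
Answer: 13924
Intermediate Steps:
H(A) = 25
n(k) = 25
(93 + n((-6 - 2)/(1 - 6)))² = (93 + 25)² = 118² = 13924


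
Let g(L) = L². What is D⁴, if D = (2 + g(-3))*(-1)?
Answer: 14641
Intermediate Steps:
D = -11 (D = (2 + (-3)²)*(-1) = (2 + 9)*(-1) = 11*(-1) = -11)
D⁴ = (-11)⁴ = 14641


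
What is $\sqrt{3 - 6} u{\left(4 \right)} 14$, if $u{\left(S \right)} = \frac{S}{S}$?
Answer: $14 i \sqrt{3} \approx 24.249 i$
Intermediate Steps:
$u{\left(S \right)} = 1$
$\sqrt{3 - 6} u{\left(4 \right)} 14 = \sqrt{3 - 6} \cdot 1 \cdot 14 = \sqrt{-3} \cdot 1 \cdot 14 = i \sqrt{3} \cdot 1 \cdot 14 = i \sqrt{3} \cdot 14 = 14 i \sqrt{3}$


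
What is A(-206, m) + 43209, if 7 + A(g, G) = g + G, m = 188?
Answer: 43184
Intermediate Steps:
A(g, G) = -7 + G + g (A(g, G) = -7 + (g + G) = -7 + (G + g) = -7 + G + g)
A(-206, m) + 43209 = (-7 + 188 - 206) + 43209 = -25 + 43209 = 43184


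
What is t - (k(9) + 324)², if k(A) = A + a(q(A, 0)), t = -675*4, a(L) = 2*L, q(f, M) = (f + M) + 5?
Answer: -133021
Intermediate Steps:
q(f, M) = 5 + M + f (q(f, M) = (M + f) + 5 = 5 + M + f)
t = -2700
k(A) = 10 + 3*A (k(A) = A + 2*(5 + 0 + A) = A + 2*(5 + A) = A + (10 + 2*A) = 10 + 3*A)
t - (k(9) + 324)² = -2700 - ((10 + 3*9) + 324)² = -2700 - ((10 + 27) + 324)² = -2700 - (37 + 324)² = -2700 - 1*361² = -2700 - 1*130321 = -2700 - 130321 = -133021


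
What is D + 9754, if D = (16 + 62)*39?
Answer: 12796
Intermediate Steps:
D = 3042 (D = 78*39 = 3042)
D + 9754 = 3042 + 9754 = 12796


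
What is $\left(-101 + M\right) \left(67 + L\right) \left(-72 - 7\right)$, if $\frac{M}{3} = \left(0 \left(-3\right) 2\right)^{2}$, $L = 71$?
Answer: $1101102$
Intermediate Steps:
$M = 0$ ($M = 3 \left(0 \left(-3\right) 2\right)^{2} = 3 \left(0 \cdot 2\right)^{2} = 3 \cdot 0^{2} = 3 \cdot 0 = 0$)
$\left(-101 + M\right) \left(67 + L\right) \left(-72 - 7\right) = \left(-101 + 0\right) \left(67 + 71\right) \left(-72 - 7\right) = - 101 \cdot 138 \left(-79\right) = \left(-101\right) \left(-10902\right) = 1101102$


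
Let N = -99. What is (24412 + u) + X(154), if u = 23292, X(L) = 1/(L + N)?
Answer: 2623721/55 ≈ 47704.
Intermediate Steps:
X(L) = 1/(-99 + L) (X(L) = 1/(L - 99) = 1/(-99 + L))
(24412 + u) + X(154) = (24412 + 23292) + 1/(-99 + 154) = 47704 + 1/55 = 2623721/55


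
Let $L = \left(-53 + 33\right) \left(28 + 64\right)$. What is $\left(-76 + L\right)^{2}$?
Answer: $3671056$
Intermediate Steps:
$L = -1840$ ($L = \left(-20\right) 92 = -1840$)
$\left(-76 + L\right)^{2} = \left(-76 - 1840\right)^{2} = \left(-1916\right)^{2} = 3671056$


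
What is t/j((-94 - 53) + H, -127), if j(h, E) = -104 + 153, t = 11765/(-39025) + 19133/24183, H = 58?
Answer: 92430466/9248667435 ≈ 0.0099939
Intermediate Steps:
t = 92430466/188748315 (t = 11765*(-1/39025) + 19133*(1/24183) = -2353/7805 + 19133/24183 = 92430466/188748315 ≈ 0.48970)
j(h, E) = 49
t/j((-94 - 53) + H, -127) = (92430466/188748315)/49 = (92430466/188748315)*(1/49) = 92430466/9248667435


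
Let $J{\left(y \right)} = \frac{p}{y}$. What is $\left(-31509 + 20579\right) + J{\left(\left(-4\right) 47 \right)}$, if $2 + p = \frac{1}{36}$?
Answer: $- \frac{73974169}{6768} \approx -10930.0$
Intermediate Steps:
$p = - \frac{71}{36}$ ($p = -2 + \frac{1}{36} = - \frac{71}{36} \approx -1.9722$)
$J{\left(y \right)} = - \frac{71}{36 y}$
$\left(-31509 + 20579\right) + J{\left(\left(-4\right) 47 \right)} = \left(-31509 + 20579\right) - \frac{71}{36 \left(\left(-4\right) 47\right)} = -10930 - \frac{71}{36 \left(-188\right)} = -10930 - - \frac{71}{6768} = -10930 + \frac{71}{6768} = - \frac{73974169}{6768}$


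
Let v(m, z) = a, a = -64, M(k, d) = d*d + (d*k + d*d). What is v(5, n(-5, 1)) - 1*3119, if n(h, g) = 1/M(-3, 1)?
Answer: -3183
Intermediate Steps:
M(k, d) = 2*d² + d*k (M(k, d) = d² + (d*k + d²) = d² + (d² + d*k) = 2*d² + d*k)
n(h, g) = -1 (n(h, g) = 1/(1*(-3 + 2*1)) = 1/(1*(-3 + 2)) = 1/(1*(-1)) = 1/(-1) = -1)
v(m, z) = -64
v(5, n(-5, 1)) - 1*3119 = -64 - 1*3119 = -64 - 3119 = -3183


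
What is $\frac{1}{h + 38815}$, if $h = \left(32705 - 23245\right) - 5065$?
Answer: $\frac{1}{43210} \approx 2.3143 \cdot 10^{-5}$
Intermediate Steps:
$h = 4395$ ($h = 9460 - 5065 = 4395$)
$\frac{1}{h + 38815} = \frac{1}{4395 + 38815} = \frac{1}{43210}$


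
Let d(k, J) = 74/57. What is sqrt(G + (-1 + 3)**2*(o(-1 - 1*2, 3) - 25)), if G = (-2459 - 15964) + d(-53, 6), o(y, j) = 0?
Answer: I*sqrt(60177009)/57 ≈ 136.09*I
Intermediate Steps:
d(k, J) = 74/57 (d(k, J) = 74*(1/57) = 74/57)
G = -1050037/57 (G = (-2459 - 15964) + 74/57 = -18423 + 74/57 = -1050037/57 ≈ -18422.)
sqrt(G + (-1 + 3)**2*(o(-1 - 1*2, 3) - 25)) = sqrt(-1050037/57 + (-1 + 3)**2*(0 - 25)) = sqrt(-1050037/57 + 2**2*(-25)) = sqrt(-1050037/57 + 4*(-25)) = sqrt(-1050037/57 - 100) = sqrt(-1055737/57) = I*sqrt(60177009)/57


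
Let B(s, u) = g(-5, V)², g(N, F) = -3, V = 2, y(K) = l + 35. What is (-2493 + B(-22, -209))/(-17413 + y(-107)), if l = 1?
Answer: 2484/17377 ≈ 0.14295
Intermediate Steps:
y(K) = 36 (y(K) = 1 + 35 = 36)
B(s, u) = 9 (B(s, u) = (-3)² = 9)
(-2493 + B(-22, -209))/(-17413 + y(-107)) = (-2493 + 9)/(-17413 + 36) = -2484/(-17377) = -2484*(-1/17377) = 2484/17377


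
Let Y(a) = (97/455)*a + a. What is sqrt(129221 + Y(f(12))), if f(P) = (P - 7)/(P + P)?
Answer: sqrt(1070081194)/91 ≈ 359.47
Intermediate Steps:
f(P) = (-7 + P)/(2*P) (f(P) = (-7 + P)/((2*P)) = (-7 + P)*(1/(2*P)) = (-7 + P)/(2*P))
Y(a) = 552*a/455 (Y(a) = (97*(1/455))*a + a = 97*a/455 + a = 552*a/455)
sqrt(129221 + Y(f(12))) = sqrt(129221 + 552*((1/2)*(-7 + 12)/12)/455) = sqrt(129221 + 552*((1/2)*(1/12)*5)/455) = sqrt(129221 + (552/455)*(5/24)) = sqrt(129221 + 23/91) = sqrt(11759134/91) = sqrt(1070081194)/91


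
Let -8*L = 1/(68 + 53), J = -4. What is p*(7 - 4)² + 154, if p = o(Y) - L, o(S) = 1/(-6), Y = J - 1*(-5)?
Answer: 147629/968 ≈ 152.51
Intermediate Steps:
Y = 1 (Y = -4 - 1*(-5) = -4 + 5 = 1)
o(S) = -⅙
L = -1/968 (L = -1/(8*(68 + 53)) = -⅛/121 = -⅛*1/121 = -1/968 ≈ -0.0010331)
p = -481/2904 (p = -⅙ - 1*(-1/968) = -⅙ + 1/968 = -481/2904 ≈ -0.16563)
p*(7 - 4)² + 154 = -481*(7 - 4)²/2904 + 154 = -481/2904*3² + 154 = -481/2904*9 + 154 = -1443/968 + 154 = 147629/968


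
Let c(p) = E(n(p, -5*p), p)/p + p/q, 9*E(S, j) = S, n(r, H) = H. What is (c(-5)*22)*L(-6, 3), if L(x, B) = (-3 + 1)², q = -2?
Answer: 1540/9 ≈ 171.11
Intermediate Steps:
E(S, j) = S/9
c(p) = -5/9 - p/2 (c(p) = ((-5*p)/9)/p + p/(-2) = (-5*p/9)/p + p*(-½) = -5/9 - p/2)
L(x, B) = 4 (L(x, B) = (-2)² = 4)
(c(-5)*22)*L(-6, 3) = ((-5/9 - ½*(-5))*22)*4 = ((-5/9 + 5/2)*22)*4 = ((35/18)*22)*4 = (385/9)*4 = 1540/9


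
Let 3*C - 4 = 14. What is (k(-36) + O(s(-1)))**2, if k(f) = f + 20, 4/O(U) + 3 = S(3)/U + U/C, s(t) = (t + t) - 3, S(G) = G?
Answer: 5053504/17689 ≈ 285.69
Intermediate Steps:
C = 6 (C = 4/3 + (1/3)*14 = 4/3 + 14/3 = 6)
s(t) = -3 + 2*t (s(t) = 2*t - 3 = -3 + 2*t)
O(U) = 4/(-3 + 3/U + U/6) (O(U) = 4/(-3 + (3/U + U/6)) = 4/(-3 + 3/U + U/6))
k(f) = 20 + f
(k(-36) + O(s(-1)))**2 = ((20 - 36) + 24*(-3 + 2*(-1))/(18 + (-3 + 2*(-1))**2 - 18*(-3 + 2*(-1))))**2 = (-16 + 24*(-3 - 2)/(18 + (-3 - 2)**2 - 18*(-3 - 2)))**2 = (-16 + 24*(-5)/(18 + (-5)**2 - 18*(-5)))**2 = (-16 + 24*(-5)/(18 + 25 + 90))**2 = (-16 + 24*(-5)/133)**2 = (-16 + 24*(-5)*(1/133))**2 = (-16 - 120/133)**2 = (-2248/133)**2 = 5053504/17689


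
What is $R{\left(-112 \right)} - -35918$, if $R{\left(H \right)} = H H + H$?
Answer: $48350$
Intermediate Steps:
$R{\left(H \right)} = H + H^{2}$ ($R{\left(H \right)} = H^{2} + H = H + H^{2}$)
$R{\left(-112 \right)} - -35918 = - 112 \left(1 - 112\right) - -35918 = \left(-112\right) \left(-111\right) + 35918 = 12432 + 35918 = 48350$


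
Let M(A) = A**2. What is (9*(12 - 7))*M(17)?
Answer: 13005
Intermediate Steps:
(9*(12 - 7))*M(17) = (9*(12 - 7))*17**2 = (9*5)*289 = 45*289 = 13005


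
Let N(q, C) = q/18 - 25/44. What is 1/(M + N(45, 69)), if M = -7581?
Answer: -44/333479 ≈ -0.00013194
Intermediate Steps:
N(q, C) = -25/44 + q/18 (N(q, C) = q*(1/18) - 25*1/44 = q/18 - 25/44 = -25/44 + q/18)
1/(M + N(45, 69)) = 1/(-7581 + (-25/44 + (1/18)*45)) = 1/(-7581 + (-25/44 + 5/2)) = 1/(-7581 + 85/44) = 1/(-333479/44) = -44/333479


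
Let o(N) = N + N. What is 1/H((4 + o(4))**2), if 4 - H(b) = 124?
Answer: -1/120 ≈ -0.0083333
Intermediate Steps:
o(N) = 2*N
H(b) = -120 (H(b) = 4 - 1*124 = 4 - 124 = -120)
1/H((4 + o(4))**2) = 1/(-120) = -1/120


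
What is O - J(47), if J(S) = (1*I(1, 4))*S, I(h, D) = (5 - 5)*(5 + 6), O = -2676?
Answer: -2676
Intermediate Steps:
I(h, D) = 0 (I(h, D) = 0*11 = 0)
J(S) = 0 (J(S) = (1*0)*S = 0*S = 0)
O - J(47) = -2676 - 1*0 = -2676 + 0 = -2676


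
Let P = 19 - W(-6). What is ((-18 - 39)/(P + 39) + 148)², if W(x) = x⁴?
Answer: 33591924961/1532644 ≈ 21918.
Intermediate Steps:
P = -1277 (P = 19 - 1*(-6)⁴ = 19 - 1*1296 = 19 - 1296 = -1277)
((-18 - 39)/(P + 39) + 148)² = ((-18 - 39)/(-1277 + 39) + 148)² = (-57/(-1238) + 148)² = (-57*(-1/1238) + 148)² = (57/1238 + 148)² = (183281/1238)² = 33591924961/1532644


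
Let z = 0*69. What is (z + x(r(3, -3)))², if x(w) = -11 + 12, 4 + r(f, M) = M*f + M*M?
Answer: 1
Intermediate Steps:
z = 0
r(f, M) = -4 + M² + M*f (r(f, M) = -4 + (M*f + M*M) = -4 + (M*f + M²) = -4 + (M² + M*f) = -4 + M² + M*f)
x(w) = 1
(z + x(r(3, -3)))² = (0 + 1)² = 1² = 1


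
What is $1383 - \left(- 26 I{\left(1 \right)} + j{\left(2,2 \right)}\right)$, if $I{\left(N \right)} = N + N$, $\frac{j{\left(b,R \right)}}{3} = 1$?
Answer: $1432$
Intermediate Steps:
$j{\left(b,R \right)} = 3$ ($j{\left(b,R \right)} = 3 \cdot 1 = 3$)
$I{\left(N \right)} = 2 N$
$1383 - \left(- 26 I{\left(1 \right)} + j{\left(2,2 \right)}\right) = 1383 - \left(- 26 \cdot 2 \cdot 1 + 3\right) = 1383 - \left(\left(-26\right) 2 + 3\right) = 1383 - \left(-52 + 3\right) = 1383 - -49 = 1383 + 49 = 1432$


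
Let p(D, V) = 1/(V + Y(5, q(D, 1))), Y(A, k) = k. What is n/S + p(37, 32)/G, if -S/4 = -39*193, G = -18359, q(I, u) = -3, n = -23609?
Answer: -12569721407/16029830388 ≈ -0.78415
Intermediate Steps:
p(D, V) = 1/(-3 + V) (p(D, V) = 1/(V - 3) = 1/(-3 + V))
S = 30108 (S = -(-156)*193 = -4*(-7527) = 30108)
n/S + p(37, 32)/G = -23609/30108 + 1/((-3 + 32)*(-18359)) = -23609*1/30108 - 1/18359/29 = -23609/30108 + (1/29)*(-1/18359) = -23609/30108 - 1/532411 = -12569721407/16029830388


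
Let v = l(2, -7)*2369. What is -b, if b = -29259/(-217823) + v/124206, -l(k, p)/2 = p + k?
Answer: -4397185112/13527461769 ≈ -0.32506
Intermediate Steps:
l(k, p) = -2*k - 2*p (l(k, p) = -2*(p + k) = -2*(k + p) = -2*k - 2*p)
v = 23690 (v = (-2*2 - 2*(-7))*2369 = (-4 + 14)*2369 = 10*2369 = 23690)
b = 4397185112/13527461769 (b = -29259/(-217823) + 23690/124206 = -29259*(-1/217823) + 23690*(1/124206) = 29259/217823 + 11845/62103 = 4397185112/13527461769 ≈ 0.32506)
-b = -1*4397185112/13527461769 = -4397185112/13527461769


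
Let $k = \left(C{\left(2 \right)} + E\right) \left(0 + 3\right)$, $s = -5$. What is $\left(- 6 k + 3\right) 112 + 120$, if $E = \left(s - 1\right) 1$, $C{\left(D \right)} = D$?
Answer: $8520$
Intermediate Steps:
$E = -6$ ($E = \left(-5 - 1\right) 1 = \left(-6\right) 1 = -6$)
$k = -12$ ($k = \left(2 - 6\right) \left(0 + 3\right) = \left(-4\right) 3 = -12$)
$\left(- 6 k + 3\right) 112 + 120 = \left(\left(-6\right) \left(-12\right) + 3\right) 112 + 120 = \left(72 + 3\right) 112 + 120 = 75 \cdot 112 + 120 = 8400 + 120 = 8520$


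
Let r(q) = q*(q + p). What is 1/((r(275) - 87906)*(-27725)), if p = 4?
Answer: 1/309993225 ≈ 3.2259e-9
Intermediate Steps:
r(q) = q*(4 + q) (r(q) = q*(q + 4) = q*(4 + q))
1/((r(275) - 87906)*(-27725)) = 1/(275*(4 + 275) - 87906*(-27725)) = -1/27725/(275*279 - 87906) = -1/27725/(76725 - 87906) = -1/27725/(-11181) = -1/11181*(-1/27725) = 1/309993225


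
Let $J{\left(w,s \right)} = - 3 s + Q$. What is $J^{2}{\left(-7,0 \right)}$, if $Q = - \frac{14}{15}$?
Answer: $\frac{196}{225} \approx 0.87111$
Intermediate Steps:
$Q = - \frac{14}{15}$ ($Q = \left(-14\right) \frac{1}{15} = - \frac{14}{15} \approx -0.93333$)
$J{\left(w,s \right)} = - \frac{14}{15} - 3 s$ ($J{\left(w,s \right)} = - 3 s - \frac{14}{15} = - \frac{14}{15} - 3 s$)
$J^{2}{\left(-7,0 \right)} = \left(- \frac{14}{15} - 0\right)^{2} = \left(- \frac{14}{15} + 0\right)^{2} = \left(- \frac{14}{15}\right)^{2} = \frac{196}{225}$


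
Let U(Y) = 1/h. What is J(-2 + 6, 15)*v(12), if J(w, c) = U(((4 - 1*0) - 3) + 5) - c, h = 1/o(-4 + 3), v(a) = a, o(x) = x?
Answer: -192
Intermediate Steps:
h = -1 (h = 1/(-4 + 3) = 1/(-1) = 1*(-1) = -1)
U(Y) = -1 (U(Y) = 1/(-1) = -1)
J(w, c) = -1 - c
J(-2 + 6, 15)*v(12) = (-1 - 1*15)*12 = (-1 - 15)*12 = -16*12 = -192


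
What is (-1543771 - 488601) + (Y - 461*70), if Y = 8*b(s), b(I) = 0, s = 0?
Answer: -2064642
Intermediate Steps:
Y = 0 (Y = 8*0 = 0)
(-1543771 - 488601) + (Y - 461*70) = (-1543771 - 488601) + (0 - 461*70) = -2032372 + (0 - 32270) = -2032372 - 32270 = -2064642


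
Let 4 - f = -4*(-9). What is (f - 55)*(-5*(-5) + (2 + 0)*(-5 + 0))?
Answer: -1305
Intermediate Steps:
f = -32 (f = 4 - (-4)*(-9) = 4 - 1*36 = 4 - 36 = -32)
(f - 55)*(-5*(-5) + (2 + 0)*(-5 + 0)) = (-32 - 55)*(-5*(-5) + (2 + 0)*(-5 + 0)) = -87*(25 + 2*(-5)) = -87*(25 - 10) = -87*15 = -1305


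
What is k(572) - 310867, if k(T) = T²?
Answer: 16317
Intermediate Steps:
k(572) - 310867 = 572² - 310867 = 327184 - 310867 = 16317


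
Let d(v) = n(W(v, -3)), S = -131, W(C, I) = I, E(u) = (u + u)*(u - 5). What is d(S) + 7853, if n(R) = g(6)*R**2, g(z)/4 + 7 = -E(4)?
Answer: 7889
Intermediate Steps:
E(u) = 2*u*(-5 + u) (E(u) = (2*u)*(-5 + u) = 2*u*(-5 + u))
g(z) = 4 (g(z) = -28 + 4*(-2*4*(-5 + 4)) = -28 + 4*(-2*4*(-1)) = -28 + 4*(-1*(-8)) = -28 + 4*8 = -28 + 32 = 4)
n(R) = 4*R**2
d(v) = 36 (d(v) = 4*(-3)**2 = 4*9 = 36)
d(S) + 7853 = 36 + 7853 = 7889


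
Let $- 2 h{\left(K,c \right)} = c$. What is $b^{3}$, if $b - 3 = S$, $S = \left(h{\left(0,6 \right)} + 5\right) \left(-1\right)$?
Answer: $1$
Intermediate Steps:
$h{\left(K,c \right)} = - \frac{c}{2}$
$S = -2$ ($S = \left(\left(- \frac{1}{2}\right) 6 + 5\right) \left(-1\right) = \left(-3 + 5\right) \left(-1\right) = 2 \left(-1\right) = -2$)
$b = 1$ ($b = 3 - 2 = 1$)
$b^{3} = 1^{3} = 1$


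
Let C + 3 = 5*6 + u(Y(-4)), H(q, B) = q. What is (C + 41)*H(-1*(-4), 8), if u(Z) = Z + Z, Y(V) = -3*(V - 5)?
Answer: 488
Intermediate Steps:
Y(V) = 15 - 3*V (Y(V) = -3*(-5 + V) = 15 - 3*V)
u(Z) = 2*Z
C = 81 (C = -3 + (5*6 + 2*(15 - 3*(-4))) = -3 + (30 + 2*(15 + 12)) = -3 + (30 + 2*27) = -3 + (30 + 54) = -3 + 84 = 81)
(C + 41)*H(-1*(-4), 8) = (81 + 41)*(-1*(-4)) = 122*4 = 488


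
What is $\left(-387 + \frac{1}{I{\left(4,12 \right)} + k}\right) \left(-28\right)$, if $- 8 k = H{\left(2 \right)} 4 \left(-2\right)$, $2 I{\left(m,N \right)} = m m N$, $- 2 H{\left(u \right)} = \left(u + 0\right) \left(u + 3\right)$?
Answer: $\frac{140864}{13} \approx 10836.0$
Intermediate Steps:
$H{\left(u \right)} = - \frac{u \left(3 + u\right)}{2}$ ($H{\left(u \right)} = - \frac{\left(u + 0\right) \left(u + 3\right)}{2} = - \frac{u \left(3 + u\right)}{2}$)
$I{\left(m,N \right)} = \frac{N m^{2}}{2}$ ($I{\left(m,N \right)} = \frac{m m N}{2} = \frac{m^{2} N}{2} = \frac{N m^{2}}{2}$)
$k = -5$ ($k = - \frac{\left(- \frac{1}{2}\right) 2 \left(3 + 2\right) 4 \left(-2\right)}{8} = - \frac{\left(- \frac{1}{2}\right) 2 \cdot 5 \cdot 4 \left(-2\right)}{8} = - \frac{\left(-5\right) 4 \left(-2\right)}{8} = - \frac{\left(-20\right) \left(-2\right)}{8} = \left(- \frac{1}{8}\right) 40 = -5$)
$\left(-387 + \frac{1}{I{\left(4,12 \right)} + k}\right) \left(-28\right) = \left(-387 + \frac{1}{\frac{1}{2} \cdot 12 \cdot 4^{2} - 5}\right) \left(-28\right) = \left(-387 + \frac{1}{\frac{1}{2} \cdot 12 \cdot 16 - 5}\right) \left(-28\right) = \left(-387 + \frac{1}{96 - 5}\right) \left(-28\right) = \left(-387 + \frac{1}{91}\right) \left(-28\right) = \left(- \frac{35216}{91}\right) \left(-28\right) = \frac{140864}{13}$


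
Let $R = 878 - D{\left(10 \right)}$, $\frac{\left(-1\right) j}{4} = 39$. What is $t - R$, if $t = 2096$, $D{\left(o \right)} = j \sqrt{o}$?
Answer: $1218 - 156 \sqrt{10} \approx 724.68$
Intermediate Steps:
$j = -156$ ($j = \left(-4\right) 39 = -156$)
$D{\left(o \right)} = - 156 \sqrt{o}$
$R = 878 + 156 \sqrt{10}$ ($R = 878 - - 156 \sqrt{10} = 878 + 156 \sqrt{10} \approx 1371.3$)
$t - R = 2096 - \left(878 + 156 \sqrt{10}\right) = 1218 - 156 \sqrt{10}$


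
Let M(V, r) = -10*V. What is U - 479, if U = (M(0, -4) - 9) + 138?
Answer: -350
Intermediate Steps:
U = 129 (U = (-10*0 - 9) + 138 = (0 - 9) + 138 = -9 + 138 = 129)
U - 479 = 129 - 479 = -350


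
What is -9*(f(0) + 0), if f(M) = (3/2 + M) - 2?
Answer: 9/2 ≈ 4.5000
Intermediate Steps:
f(M) = -½ + M (f(M) = (3*(½) + M) - 2 = (3/2 + M) - 2 = -½ + M)
-9*(f(0) + 0) = -9*((-½ + 0) + 0) = -9*(-½ + 0) = -9*(-½) = 9/2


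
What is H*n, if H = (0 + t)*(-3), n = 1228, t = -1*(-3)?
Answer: -11052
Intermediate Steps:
t = 3
H = -9 (H = (0 + 3)*(-3) = 3*(-3) = -9)
H*n = -9*1228 = -11052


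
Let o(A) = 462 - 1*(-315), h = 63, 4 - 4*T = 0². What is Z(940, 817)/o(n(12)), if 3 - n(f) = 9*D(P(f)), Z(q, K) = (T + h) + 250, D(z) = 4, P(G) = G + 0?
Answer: 314/777 ≈ 0.40412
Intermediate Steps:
P(G) = G
T = 1 (T = 1 - ¼*0² = 1 - ¼*0 = 1 + 0 = 1)
Z(q, K) = 314 (Z(q, K) = (1 + 63) + 250 = 64 + 250 = 314)
n(f) = -33 (n(f) = 3 - 9*4 = 3 - 1*36 = 3 - 36 = -33)
o(A) = 777 (o(A) = 462 + 315 = 777)
Z(940, 817)/o(n(12)) = 314/777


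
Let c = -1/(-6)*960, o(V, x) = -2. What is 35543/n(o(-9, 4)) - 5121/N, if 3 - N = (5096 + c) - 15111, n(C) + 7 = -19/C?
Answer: 233580061/16430 ≈ 14217.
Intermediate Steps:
n(C) = -7 - 19/C
c = 160 (c = -1*(-1/6)*960 = (1/6)*960 = 160)
N = 9858 (N = 3 - ((5096 + 160) - 15111) = 3 - (5256 - 15111) = 3 - 1*(-9855) = 3 + 9855 = 9858)
35543/n(o(-9, 4)) - 5121/N = 35543/(-7 - 19/(-2)) - 5121/9858 = 35543/(-7 - 19*(-1/2)) - 5121*1/9858 = 35543/(-7 + 19/2) - 1707/3286 = 35543/(5/2) - 1707/3286 = 35543*(2/5) - 1707/3286 = 71086/5 - 1707/3286 = 233580061/16430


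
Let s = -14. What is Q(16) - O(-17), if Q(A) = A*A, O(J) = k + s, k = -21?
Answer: 291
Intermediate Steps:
O(J) = -35 (O(J) = -21 - 14 = -35)
Q(A) = A**2
Q(16) - O(-17) = 16**2 - 1*(-35) = 256 + 35 = 291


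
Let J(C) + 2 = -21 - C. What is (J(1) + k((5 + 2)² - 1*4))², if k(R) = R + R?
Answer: 4356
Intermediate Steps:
J(C) = -23 - C (J(C) = -2 + (-21 - C) = -23 - C)
k(R) = 2*R
(J(1) + k((5 + 2)² - 1*4))² = ((-23 - 1*1) + 2*((5 + 2)² - 1*4))² = ((-23 - 1) + 2*(7² - 4))² = (-24 + 2*(49 - 4))² = (-24 + 2*45)² = (-24 + 90)² = 66² = 4356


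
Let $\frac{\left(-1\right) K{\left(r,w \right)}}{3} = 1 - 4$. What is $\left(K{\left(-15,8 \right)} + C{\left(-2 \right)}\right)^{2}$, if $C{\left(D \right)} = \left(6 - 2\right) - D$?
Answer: $225$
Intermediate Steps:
$K{\left(r,w \right)} = 9$ ($K{\left(r,w \right)} = - 3 \left(1 - 4\right) = \left(-3\right) \left(-3\right) = 9$)
$C{\left(D \right)} = 4 - D$ ($C{\left(D \right)} = \left(6 - 2\right) - D = 4 - D$)
$\left(K{\left(-15,8 \right)} + C{\left(-2 \right)}\right)^{2} = \left(9 + \left(4 - -2\right)\right)^{2} = \left(9 + \left(4 + 2\right)\right)^{2} = \left(9 + 6\right)^{2} = 15^{2} = 225$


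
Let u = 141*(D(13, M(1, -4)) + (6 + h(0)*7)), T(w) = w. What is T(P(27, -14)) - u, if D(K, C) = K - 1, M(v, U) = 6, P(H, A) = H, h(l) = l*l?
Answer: -2511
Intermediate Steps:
h(l) = l²
D(K, C) = -1 + K
u = 2538 (u = 141*((-1 + 13) + (6 + 0²*7)) = 141*(12 + (6 + 0*7)) = 141*(12 + (6 + 0)) = 141*(12 + 6) = 141*18 = 2538)
T(P(27, -14)) - u = 27 - 1*2538 = 27 - 2538 = -2511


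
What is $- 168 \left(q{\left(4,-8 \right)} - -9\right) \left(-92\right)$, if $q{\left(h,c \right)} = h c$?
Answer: $-355488$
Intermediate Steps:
$q{\left(h,c \right)} = c h$
$- 168 \left(q{\left(4,-8 \right)} - -9\right) \left(-92\right) = - 168 \left(\left(-8\right) 4 - -9\right) \left(-92\right) = - 168 \left(-32 + 9\right) \left(-92\right) = \left(-168\right) \left(-23\right) \left(-92\right) = 3864 \left(-92\right) = -355488$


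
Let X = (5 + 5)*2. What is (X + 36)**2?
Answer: 3136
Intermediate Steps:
X = 20 (X = 10*2 = 20)
(X + 36)**2 = (20 + 36)**2 = 56**2 = 3136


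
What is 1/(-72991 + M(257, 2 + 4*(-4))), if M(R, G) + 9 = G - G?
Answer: -1/73000 ≈ -1.3699e-5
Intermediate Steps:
M(R, G) = -9 (M(R, G) = -9 + (G - G) = -9 + 0 = -9)
1/(-72991 + M(257, 2 + 4*(-4))) = 1/(-72991 - 9) = 1/(-73000) = -1/73000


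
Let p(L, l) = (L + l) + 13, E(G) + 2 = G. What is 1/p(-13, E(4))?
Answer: 1/2 ≈ 0.50000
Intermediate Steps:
E(G) = -2 + G
p(L, l) = 13 + L + l
1/p(-13, E(4)) = 1/(13 - 13 + (-2 + 4)) = 1/(13 - 13 + 2) = 1/2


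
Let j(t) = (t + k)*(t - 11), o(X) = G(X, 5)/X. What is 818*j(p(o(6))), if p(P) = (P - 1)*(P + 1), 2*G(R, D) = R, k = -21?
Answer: 1672401/8 ≈ 2.0905e+5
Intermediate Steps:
G(R, D) = R/2
o(X) = 1/2 (o(X) = (X/2)/X = 1/2)
p(P) = (1 + P)*(-1 + P) (p(P) = (-1 + P)*(1 + P) = (1 + P)*(-1 + P))
j(t) = (-21 + t)*(-11 + t) (j(t) = (t - 21)*(t - 11) = (-21 + t)*(-11 + t))
818*j(p(o(6))) = 818*(231 + (-1 + (1/2)**2)**2 - 32*(-1 + (1/2)**2)) = 818*(231 + (-1 + 1/4)**2 - 32*(-1 + 1/4)) = 818*(231 + (-3/4)**2 - 32*(-3/4)) = 818*(231 + 9/16 + 24) = 818*(4089/16) = 1672401/8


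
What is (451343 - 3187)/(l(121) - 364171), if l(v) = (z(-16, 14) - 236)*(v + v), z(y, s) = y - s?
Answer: -448156/428543 ≈ -1.0458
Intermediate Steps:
l(v) = -532*v (l(v) = ((-16 - 1*14) - 236)*(v + v) = ((-16 - 14) - 236)*(2*v) = (-30 - 236)*(2*v) = -532*v)
(451343 - 3187)/(l(121) - 364171) = (451343 - 3187)/(-532*121 - 364171) = 448156/(-64372 - 364171) = 448156/(-428543) = 448156*(-1/428543) = -448156/428543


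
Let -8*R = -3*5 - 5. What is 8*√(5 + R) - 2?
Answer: -2 + 4*√30 ≈ 19.909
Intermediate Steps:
R = 5/2 (R = -(-3*5 - 5)/8 = -(-15 - 5)/8 = -⅛*(-20) = 5/2 ≈ 2.5000)
8*√(5 + R) - 2 = 8*√(5 + 5/2) - 2 = 8*√(15/2) - 2 = 8*(√30/2) - 2 = 4*√30 - 2 = -2 + 4*√30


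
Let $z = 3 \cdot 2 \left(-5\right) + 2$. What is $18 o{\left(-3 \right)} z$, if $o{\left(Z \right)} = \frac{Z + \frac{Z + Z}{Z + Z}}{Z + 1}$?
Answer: $-504$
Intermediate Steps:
$z = -28$ ($z = 3 \left(-10\right) + 2 = -30 + 2 = -28$)
$o{\left(Z \right)} = 1$ ($o{\left(Z \right)} = \frac{Z + \frac{2 Z}{2 Z}}{1 + Z} = \frac{Z + 2 Z \frac{1}{2 Z}}{1 + Z} = \frac{Z + 1}{1 + Z} = \frac{1 + Z}{1 + Z} = 1$)
$18 o{\left(-3 \right)} z = 18 \cdot 1 \left(-28\right) = 18 \left(-28\right) = -504$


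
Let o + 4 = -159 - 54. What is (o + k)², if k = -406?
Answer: 388129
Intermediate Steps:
o = -217 (o = -4 + (-159 - 54) = -4 - 213 = -217)
(o + k)² = (-217 - 406)² = (-623)² = 388129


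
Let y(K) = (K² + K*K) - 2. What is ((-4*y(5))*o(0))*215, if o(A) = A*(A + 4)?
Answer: 0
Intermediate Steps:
y(K) = -2 + 2*K² (y(K) = (K² + K²) - 2 = 2*K² - 2 = -2 + 2*K²)
o(A) = A*(4 + A)
((-4*y(5))*o(0))*215 = ((-4*(-2 + 2*5²))*(0*(4 + 0)))*215 = ((-4*(-2 + 2*25))*(0*4))*215 = (-4*(-2 + 50)*0)*215 = (-4*48*0)*215 = -192*0*215 = 0*215 = 0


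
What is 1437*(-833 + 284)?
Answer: -788913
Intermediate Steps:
1437*(-833 + 284) = 1437*(-549) = -788913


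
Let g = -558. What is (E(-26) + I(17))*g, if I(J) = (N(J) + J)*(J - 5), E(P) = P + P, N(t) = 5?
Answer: -118296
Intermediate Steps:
E(P) = 2*P
I(J) = (-5 + J)*(5 + J) (I(J) = (5 + J)*(J - 5) = (5 + J)*(-5 + J) = (-5 + J)*(5 + J))
(E(-26) + I(17))*g = (2*(-26) + (-25 + 17²))*(-558) = (-52 + (-25 + 289))*(-558) = (-52 + 264)*(-558) = 212*(-558) = -118296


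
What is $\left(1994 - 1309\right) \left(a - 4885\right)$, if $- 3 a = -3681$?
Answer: $-2505730$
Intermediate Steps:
$a = 1227$ ($a = \left(- \frac{1}{3}\right) \left(-3681\right) = 1227$)
$\left(1994 - 1309\right) \left(a - 4885\right) = \left(1994 - 1309\right) \left(1227 - 4885\right) = 685 \left(-3658\right) = -2505730$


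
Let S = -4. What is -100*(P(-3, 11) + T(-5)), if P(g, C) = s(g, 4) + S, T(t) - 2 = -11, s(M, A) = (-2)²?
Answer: 900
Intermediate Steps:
s(M, A) = 4
T(t) = -9 (T(t) = 2 - 11 = -9)
P(g, C) = 0 (P(g, C) = 4 - 4 = 0)
-100*(P(-3, 11) + T(-5)) = -100*(0 - 9) = -100*(-9) = 900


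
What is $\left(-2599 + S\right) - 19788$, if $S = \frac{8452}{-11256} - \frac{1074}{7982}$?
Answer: $- \frac{251431042939}{11230674} \approx -22388.0$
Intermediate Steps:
$S = - \frac{9944101}{11230674}$ ($S = 8452 \left(- \frac{1}{11256}\right) - \frac{537}{3991} = - \frac{2113}{2814} - \frac{537}{3991} = - \frac{9944101}{11230674} \approx -0.88544$)
$\left(-2599 + S\right) - 19788 = \left(-2599 - \frac{9944101}{11230674}\right) - 19788 = - \frac{29198465827}{11230674} - 19788 = - \frac{251431042939}{11230674}$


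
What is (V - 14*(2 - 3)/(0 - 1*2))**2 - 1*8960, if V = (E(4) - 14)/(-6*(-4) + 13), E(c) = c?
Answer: -12193879/1369 ≈ -8907.1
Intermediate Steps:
V = -10/37 (V = (4 - 14)/(-6*(-4) + 13) = -10/(24 + 13) = -10/37 ≈ -0.27027)
(V - 14*(2 - 3)/(0 - 1*2))**2 - 1*8960 = (-10/37 - 14*(2 - 3)/(0 - 1*2))**2 - 1*8960 = (-10/37 - (-14)/(0 - 2))**2 - 8960 = (-10/37 - (-14)/(-2))**2 - 8960 = (-10/37 - (-14)*(-1)/2)**2 - 8960 = (-10/37 - 14*1/2)**2 - 8960 = (-10/37 - 7)**2 - 8960 = (-269/37)**2 - 8960 = 72361/1369 - 8960 = -12193879/1369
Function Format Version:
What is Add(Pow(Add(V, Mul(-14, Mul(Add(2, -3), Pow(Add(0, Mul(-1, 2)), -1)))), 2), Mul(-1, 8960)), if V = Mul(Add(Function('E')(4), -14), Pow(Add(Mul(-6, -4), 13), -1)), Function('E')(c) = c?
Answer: Rational(-12193879, 1369) ≈ -8907.1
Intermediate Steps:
V = Rational(-10, 37) (V = Mul(Add(4, -14), Pow(Add(Mul(-6, -4), 13), -1)) = Mul(-10, Pow(Add(24, 13), -1)) = Mul(-10, Pow(37, -1)) = Mul(-10, Rational(1, 37)) = Rational(-10, 37) ≈ -0.27027)
Add(Pow(Add(V, Mul(-14, Mul(Add(2, -3), Pow(Add(0, Mul(-1, 2)), -1)))), 2), Mul(-1, 8960)) = Add(Pow(Add(Rational(-10, 37), Mul(-14, Mul(Add(2, -3), Pow(Add(0, Mul(-1, 2)), -1)))), 2), Mul(-1, 8960)) = Add(Pow(Add(Rational(-10, 37), Mul(-14, Mul(-1, Pow(Add(0, -2), -1)))), 2), -8960) = Add(Pow(Add(Rational(-10, 37), Mul(-14, Mul(-1, Pow(-2, -1)))), 2), -8960) = Add(Pow(Add(Rational(-10, 37), Mul(-14, Mul(-1, Rational(-1, 2)))), 2), -8960) = Add(Pow(Add(Rational(-10, 37), Mul(-14, Rational(1, 2))), 2), -8960) = Add(Pow(Add(Rational(-10, 37), -7), 2), -8960) = Add(Pow(Rational(-269, 37), 2), -8960) = Add(Rational(72361, 1369), -8960) = Rational(-12193879, 1369)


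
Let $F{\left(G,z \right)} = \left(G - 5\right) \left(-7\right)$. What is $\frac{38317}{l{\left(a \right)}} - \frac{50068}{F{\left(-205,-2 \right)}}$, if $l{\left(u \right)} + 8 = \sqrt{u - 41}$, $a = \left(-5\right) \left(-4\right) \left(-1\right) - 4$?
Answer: $- \frac{25392594}{10535} - \frac{38317 i \sqrt{65}}{129} \approx -2410.3 - 2394.7 i$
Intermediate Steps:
$F{\left(G,z \right)} = 35 - 7 G$ ($F{\left(G,z \right)} = \left(-5 + G\right) \left(-7\right) = 35 - 7 G$)
$a = -24$ ($a = 20 \left(-1\right) - 4 = -20 - 4 = -24$)
$l{\left(u \right)} = -8 + \sqrt{-41 + u}$ ($l{\left(u \right)} = -8 + \sqrt{u - 41} = -8 + \sqrt{-41 + u}$)
$\frac{38317}{l{\left(a \right)}} - \frac{50068}{F{\left(-205,-2 \right)}} = \frac{38317}{-8 + \sqrt{-41 - 24}} - \frac{50068}{35 - -1435} = \frac{38317}{-8 + \sqrt{-65}} - \frac{50068}{35 + 1435} = \frac{38317}{-8 + i \sqrt{65}} - \frac{50068}{1470} = \frac{38317}{-8 + i \sqrt{65}} - \frac{25034}{735} = - \frac{25034}{735} + \frac{38317}{-8 + i \sqrt{65}}$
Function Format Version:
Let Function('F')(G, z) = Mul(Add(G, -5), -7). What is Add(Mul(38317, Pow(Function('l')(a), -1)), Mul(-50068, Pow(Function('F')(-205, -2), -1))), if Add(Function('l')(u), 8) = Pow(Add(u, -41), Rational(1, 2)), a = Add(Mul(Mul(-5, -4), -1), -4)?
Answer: Add(Rational(-25392594, 10535), Mul(Rational(-38317, 129), I, Pow(65, Rational(1, 2)))) ≈ Add(-2410.3, Mul(-2394.7, I))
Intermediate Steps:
Function('F')(G, z) = Add(35, Mul(-7, G)) (Function('F')(G, z) = Mul(Add(-5, G), -7) = Add(35, Mul(-7, G)))
a = -24 (a = Add(Mul(20, -1), -4) = Add(-20, -4) = -24)
Function('l')(u) = Add(-8, Pow(Add(-41, u), Rational(1, 2))) (Function('l')(u) = Add(-8, Pow(Add(u, -41), Rational(1, 2))) = Add(-8, Pow(Add(-41, u), Rational(1, 2))))
Add(Mul(38317, Pow(Function('l')(a), -1)), Mul(-50068, Pow(Function('F')(-205, -2), -1))) = Add(Mul(38317, Pow(Add(-8, Pow(Add(-41, -24), Rational(1, 2))), -1)), Mul(-50068, Pow(Add(35, Mul(-7, -205)), -1))) = Add(Mul(38317, Pow(Add(-8, Pow(-65, Rational(1, 2))), -1)), Mul(-50068, Pow(Add(35, 1435), -1))) = Add(Mul(38317, Pow(Add(-8, Mul(I, Pow(65, Rational(1, 2)))), -1)), Mul(-50068, Pow(1470, -1))) = Add(Mul(38317, Pow(Add(-8, Mul(I, Pow(65, Rational(1, 2)))), -1)), Mul(-50068, Rational(1, 1470))) = Add(Mul(38317, Pow(Add(-8, Mul(I, Pow(65, Rational(1, 2)))), -1)), Rational(-25034, 735)) = Add(Rational(-25034, 735), Mul(38317, Pow(Add(-8, Mul(I, Pow(65, Rational(1, 2)))), -1)))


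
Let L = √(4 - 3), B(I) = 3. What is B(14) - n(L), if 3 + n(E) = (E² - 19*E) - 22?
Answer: 46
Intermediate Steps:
L = 1 (L = √1 = 1)
n(E) = -25 + E² - 19*E (n(E) = -3 + ((E² - 19*E) - 22) = -3 + (-22 + E² - 19*E) = -25 + E² - 19*E)
B(14) - n(L) = 3 - (-25 + 1² - 19*1) = 3 - (-25 + 1 - 19) = 3 - 1*(-43) = 3 + 43 = 46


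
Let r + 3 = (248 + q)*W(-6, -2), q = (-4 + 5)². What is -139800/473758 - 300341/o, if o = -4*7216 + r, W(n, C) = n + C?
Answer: 68987431639/7309849061 ≈ 9.4376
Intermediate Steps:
W(n, C) = C + n
q = 1 (q = 1² = 1)
r = -1995 (r = -3 + (248 + 1)*(-2 - 6) = -3 + 249*(-8) = -3 - 1992 = -1995)
o = -30859 (o = -4*7216 - 1995 = -28864 - 1995 = -30859)
-139800/473758 - 300341/o = -139800/473758 - 300341/(-30859) = -139800*1/473758 - 300341*(-1/30859) = -69900/236879 + 300341/30859 = 68987431639/7309849061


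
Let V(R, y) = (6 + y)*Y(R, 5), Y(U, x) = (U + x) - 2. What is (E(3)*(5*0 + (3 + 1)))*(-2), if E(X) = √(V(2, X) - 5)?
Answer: -16*√10 ≈ -50.596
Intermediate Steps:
Y(U, x) = -2 + U + x
V(R, y) = (3 + R)*(6 + y) (V(R, y) = (6 + y)*(-2 + R + 5) = (6 + y)*(3 + R) = (3 + R)*(6 + y))
E(X) = √(25 + 5*X) (E(X) = √((3 + 2)*(6 + X) - 5) = √(5*(6 + X) - 5) = √((30 + 5*X) - 5) = √(25 + 5*X))
(E(3)*(5*0 + (3 + 1)))*(-2) = (√(25 + 5*3)*(5*0 + (3 + 1)))*(-2) = (√(25 + 15)*(0 + 4))*(-2) = (√40*4)*(-2) = ((2*√10)*4)*(-2) = (8*√10)*(-2) = -16*√10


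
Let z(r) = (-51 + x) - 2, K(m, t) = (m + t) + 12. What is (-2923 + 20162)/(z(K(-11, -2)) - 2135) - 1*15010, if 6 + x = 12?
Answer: -32769059/2182 ≈ -15018.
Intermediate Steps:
K(m, t) = 12 + m + t
x = 6 (x = -6 + 12 = 6)
z(r) = -47 (z(r) = (-51 + 6) - 2 = -45 - 2 = -47)
(-2923 + 20162)/(z(K(-11, -2)) - 2135) - 1*15010 = (-2923 + 20162)/(-47 - 2135) - 1*15010 = 17239/(-2182) - 15010 = 17239*(-1/2182) - 15010 = -17239/2182 - 15010 = -32769059/2182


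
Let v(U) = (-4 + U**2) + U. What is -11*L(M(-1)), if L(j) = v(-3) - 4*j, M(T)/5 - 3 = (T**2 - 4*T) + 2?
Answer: 2178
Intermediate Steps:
M(T) = 25 - 20*T + 5*T**2 (M(T) = 15 + 5*((T**2 - 4*T) + 2) = 15 + 5*(2 + T**2 - 4*T) = 15 + (10 - 20*T + 5*T**2) = 25 - 20*T + 5*T**2)
v(U) = -4 + U + U**2
L(j) = 2 - 4*j (L(j) = (-4 - 3 + (-3)**2) - 4*j = (-4 - 3 + 9) - 4*j = 2 - 4*j)
-11*L(M(-1)) = -11*(2 - 4*(25 - 20*(-1) + 5*(-1)**2)) = -11*(2 - 4*(25 + 20 + 5*1)) = -11*(2 - 4*(25 + 20 + 5)) = -11*(2 - 4*50) = -11*(2 - 200) = -11*(-198) = 2178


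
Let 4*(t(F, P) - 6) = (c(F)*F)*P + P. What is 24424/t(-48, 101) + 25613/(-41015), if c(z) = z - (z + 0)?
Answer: 800759963/1025375 ≈ 780.94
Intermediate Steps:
c(z) = 0 (c(z) = z - z = 0)
t(F, P) = 6 + P/4 (t(F, P) = 6 + ((0*F)*P + P)/4 = 6 + (0*P + P)/4 = 6 + (0 + P)/4 = 6 + P/4)
24424/t(-48, 101) + 25613/(-41015) = 24424/(6 + (1/4)*101) + 25613/(-41015) = 24424/(6 + 101/4) + 25613*(-1/41015) = 24424/(125/4) - 25613/41015 = 24424*(4/125) - 25613/41015 = 97696/125 - 25613/41015 = 800759963/1025375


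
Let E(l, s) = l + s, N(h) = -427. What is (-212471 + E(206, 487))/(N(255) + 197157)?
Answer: -105889/98365 ≈ -1.0765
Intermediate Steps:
(-212471 + E(206, 487))/(N(255) + 197157) = (-212471 + (206 + 487))/(-427 + 197157) = (-212471 + 693)/196730 = -211778*1/196730 = -105889/98365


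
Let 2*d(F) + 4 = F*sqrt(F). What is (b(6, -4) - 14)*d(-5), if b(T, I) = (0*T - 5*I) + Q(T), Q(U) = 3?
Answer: -18 - 45*I*sqrt(5)/2 ≈ -18.0 - 50.312*I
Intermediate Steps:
d(F) = -2 + F**(3/2)/2 (d(F) = -2 + (F*sqrt(F))/2 = -2 + F**(3/2)/2)
b(T, I) = 3 - 5*I (b(T, I) = (0*T - 5*I) + 3 = (0 - 5*I) + 3 = -5*I + 3 = 3 - 5*I)
(b(6, -4) - 14)*d(-5) = ((3 - 5*(-4)) - 14)*(-2 + (-5)**(3/2)/2) = ((3 + 20) - 14)*(-2 + (-5*I*sqrt(5))/2) = (23 - 14)*(-2 - 5*I*sqrt(5)/2) = 9*(-2 - 5*I*sqrt(5)/2) = -18 - 45*I*sqrt(5)/2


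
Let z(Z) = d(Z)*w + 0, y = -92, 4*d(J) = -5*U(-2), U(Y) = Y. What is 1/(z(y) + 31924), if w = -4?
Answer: 1/31914 ≈ 3.1334e-5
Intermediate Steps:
d(J) = 5/2 (d(J) = (-5*(-2))/4 = (¼)*10 = 5/2)
z(Z) = -10 (z(Z) = (5/2)*(-4) + 0 = -10 + 0 = -10)
1/(z(y) + 31924) = 1/(-10 + 31924) = 1/31914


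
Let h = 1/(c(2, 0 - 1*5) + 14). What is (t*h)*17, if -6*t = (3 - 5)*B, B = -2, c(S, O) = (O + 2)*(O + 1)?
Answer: -17/39 ≈ -0.43590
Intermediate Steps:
c(S, O) = (1 + O)*(2 + O) (c(S, O) = (2 + O)*(1 + O) = (1 + O)*(2 + O))
h = 1/26 (h = 1/((2 + (0 - 1*5)² + 3*(0 - 1*5)) + 14) = 1/((2 + (0 - 5)² + 3*(0 - 5)) + 14) = 1/((2 + (-5)² + 3*(-5)) + 14) = 1/((2 + 25 - 15) + 14) = 1/(12 + 14) = 1/26 ≈ 0.038462)
t = -⅔ (t = -(3 - 5)*(-2)/6 = -(-1)*(-2)/3 = -⅙*4 = -⅔ ≈ -0.66667)
(t*h)*17 = -⅔*1/26*17 = -1/39*17 = -17/39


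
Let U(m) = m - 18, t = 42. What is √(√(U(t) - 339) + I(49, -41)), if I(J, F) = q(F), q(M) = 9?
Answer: √(9 + 3*I*√35) ≈ 3.8013 + 2.3345*I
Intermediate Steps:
U(m) = -18 + m
I(J, F) = 9
√(√(U(t) - 339) + I(49, -41)) = √(√((-18 + 42) - 339) + 9) = √(√(24 - 339) + 9) = √(√(-315) + 9) = √(3*I*√35 + 9) = √(9 + 3*I*√35)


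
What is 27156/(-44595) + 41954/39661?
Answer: 264634838/589560765 ≈ 0.44887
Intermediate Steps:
27156/(-44595) + 41954/39661 = 27156*(-1/44595) + 41954*(1/39661) = -9052/14865 + 41954/39661 = 264634838/589560765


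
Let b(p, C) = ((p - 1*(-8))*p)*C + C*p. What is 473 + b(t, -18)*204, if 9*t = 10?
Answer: -122341/3 ≈ -40780.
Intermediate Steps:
t = 10/9 (t = (⅑)*10 = 10/9 ≈ 1.1111)
b(p, C) = C*p + C*p*(8 + p) (b(p, C) = ((p + 8)*p)*C + C*p = ((8 + p)*p)*C + C*p = (p*(8 + p))*C + C*p = C*p*(8 + p) + C*p = C*p + C*p*(8 + p))
473 + b(t, -18)*204 = 473 - 18*10/9*(9 + 10/9)*204 = 473 - 18*10/9*91/9*204 = 473 - 1820/9*204 = 473 - 123760/3 = -122341/3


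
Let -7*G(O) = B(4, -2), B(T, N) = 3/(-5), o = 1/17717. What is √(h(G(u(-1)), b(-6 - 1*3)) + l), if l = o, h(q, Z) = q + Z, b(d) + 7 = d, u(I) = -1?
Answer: I*√124883766770/88585 ≈ 3.9893*I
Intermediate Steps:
o = 1/17717 ≈ 5.6443e-5
b(d) = -7 + d
B(T, N) = -⅗ (B(T, N) = 3*(-⅕) = -⅗)
G(O) = 3/35 (G(O) = -⅐*(-⅗) = 3/35)
h(q, Z) = Z + q
l = 1/17717 ≈ 5.6443e-5
√(h(G(u(-1)), b(-6 - 1*3)) + l) = √(((-7 + (-6 - 1*3)) + 3/35) + 1/17717) = √(((-7 + (-6 - 3)) + 3/35) + 1/17717) = √(((-7 - 9) + 3/35) + 1/17717) = √((-16 + 3/35) + 1/17717) = √(-557/35 + 1/17717) = √(-1409762/88585) = I*√124883766770/88585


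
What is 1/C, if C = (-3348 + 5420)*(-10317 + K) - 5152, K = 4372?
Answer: -1/12323192 ≈ -8.1148e-8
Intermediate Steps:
C = -12323192 (C = (-3348 + 5420)*(-10317 + 4372) - 5152 = 2072*(-5945) - 5152 = -12318040 - 5152 = -12323192)
1/C = 1/(-12323192) = -1/12323192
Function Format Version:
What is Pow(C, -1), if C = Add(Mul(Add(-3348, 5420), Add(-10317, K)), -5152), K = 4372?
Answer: Rational(-1, 12323192) ≈ -8.1148e-8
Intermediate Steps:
C = -12323192 (C = Add(Mul(Add(-3348, 5420), Add(-10317, 4372)), -5152) = Add(Mul(2072, -5945), -5152) = Add(-12318040, -5152) = -12323192)
Pow(C, -1) = Pow(-12323192, -1) = Rational(-1, 12323192)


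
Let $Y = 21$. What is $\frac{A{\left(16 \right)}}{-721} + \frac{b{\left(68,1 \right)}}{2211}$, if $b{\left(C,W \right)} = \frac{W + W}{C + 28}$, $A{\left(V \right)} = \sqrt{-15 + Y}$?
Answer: $\frac{1}{106128} - \frac{\sqrt{6}}{721} \approx -0.0033879$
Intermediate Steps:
$A{\left(V \right)} = \sqrt{6}$ ($A{\left(V \right)} = \sqrt{-15 + 21} = \sqrt{6}$)
$b{\left(C,W \right)} = \frac{2 W}{28 + C}$
$\frac{A{\left(16 \right)}}{-721} + \frac{b{\left(68,1 \right)}}{2211} = \frac{\sqrt{6}}{-721} + \frac{2 \cdot 1 \frac{1}{28 + 68}}{2211} = \sqrt{6} \left(- \frac{1}{721}\right) + 2 \cdot 1 \cdot \frac{1}{96} \cdot \frac{1}{2211} = - \frac{\sqrt{6}}{721} + 2 \cdot 1 \cdot \frac{1}{96} \cdot \frac{1}{2211} = - \frac{\sqrt{6}}{721} + \frac{1}{48} \cdot \frac{1}{2211} = - \frac{\sqrt{6}}{721} + \frac{1}{106128} = \frac{1}{106128} - \frac{\sqrt{6}}{721}$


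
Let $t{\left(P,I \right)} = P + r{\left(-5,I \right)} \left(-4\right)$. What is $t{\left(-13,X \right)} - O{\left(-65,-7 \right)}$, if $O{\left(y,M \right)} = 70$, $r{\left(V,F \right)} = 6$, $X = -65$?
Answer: $-107$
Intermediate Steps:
$t{\left(P,I \right)} = -24 + P$ ($t{\left(P,I \right)} = P + 6 \left(-4\right) = P - 24 = -24 + P$)
$t{\left(-13,X \right)} - O{\left(-65,-7 \right)} = \left(-24 - 13\right) - 70 = -37 - 70 = -107$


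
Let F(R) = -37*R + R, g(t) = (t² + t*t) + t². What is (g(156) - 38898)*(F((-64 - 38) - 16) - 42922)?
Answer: -1319170140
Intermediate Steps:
g(t) = 3*t² (g(t) = (t² + t²) + t² = 2*t² + t² = 3*t²)
F(R) = -36*R
(g(156) - 38898)*(F((-64 - 38) - 16) - 42922) = (3*156² - 38898)*(-36*((-64 - 38) - 16) - 42922) = (3*24336 - 38898)*(-36*(-102 - 16) - 42922) = (73008 - 38898)*(-36*(-118) - 42922) = 34110*(4248 - 42922) = 34110*(-38674) = -1319170140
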